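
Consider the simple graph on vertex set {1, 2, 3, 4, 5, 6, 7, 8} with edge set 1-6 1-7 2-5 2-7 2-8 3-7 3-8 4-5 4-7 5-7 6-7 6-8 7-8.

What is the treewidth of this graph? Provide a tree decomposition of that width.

The largest bag has 3 vertices, giving width 2; this decomposition certifies tw(G) ≤ 2. For the lower bound, the 3 vertices {2, 7, 8} are pairwise adjacent, and any tree decomposition puts a clique entirely inside one bag — forcing width ≥ 2. Therefore the treewidth is 2.

Treewidth 2.
One optimal decomposition is:
Bags: B1 = {2, 7, 8}  B2 = {6, 7, 8}  B3 = {2, 5, 7}  B4 = {1, 6, 7}  B5 = {4, 5, 7}  B6 = {3, 7, 8}
Tree: B1–B2, B1–B3, B2–B4, B3–B5, B1–B6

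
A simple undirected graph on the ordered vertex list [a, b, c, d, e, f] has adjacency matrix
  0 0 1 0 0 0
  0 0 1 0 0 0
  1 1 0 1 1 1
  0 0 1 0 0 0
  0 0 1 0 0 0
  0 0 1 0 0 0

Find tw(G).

A width-1 tree decomposition is:
Bags: B1 = {c, d}  B2 = {b, c}  B3 = {c, e}  B4 = {c, f}  B5 = {a, c}
Tree: B1–B2, B2–B3, B1–B4, B1–B5
Every bag has size at most 2, so the width is 2 − 1 = 1 and tw(G) ≤ 1. G has an edge, so its treewidth is at least 1. Hence tw(G) = 1 exactly.

1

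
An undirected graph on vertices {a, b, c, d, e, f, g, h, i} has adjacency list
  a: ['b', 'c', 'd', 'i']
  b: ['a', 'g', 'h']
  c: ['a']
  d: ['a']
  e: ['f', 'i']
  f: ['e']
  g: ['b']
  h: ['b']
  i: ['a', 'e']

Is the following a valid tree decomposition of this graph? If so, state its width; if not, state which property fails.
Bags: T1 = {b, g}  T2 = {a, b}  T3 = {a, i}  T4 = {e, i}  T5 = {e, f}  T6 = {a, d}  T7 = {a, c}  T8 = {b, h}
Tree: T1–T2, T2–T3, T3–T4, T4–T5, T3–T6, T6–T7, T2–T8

Yes; width 1.

Every vertex of G appears in some bag (union = {a, b, c, d, e, f, g, h, i}); every edge is covered by a bag; and for each vertex v the set of bags containing v is connected in the bag tree. The decomposition is therefore valid. The largest bag has 2 vertices, so the width is 1.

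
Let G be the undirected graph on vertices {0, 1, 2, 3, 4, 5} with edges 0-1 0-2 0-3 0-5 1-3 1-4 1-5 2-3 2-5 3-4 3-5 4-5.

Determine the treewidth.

3

A width-3 tree decomposition is:
Bags: B1 = {0, 1, 3, 5}  B2 = {1, 3, 4, 5}  B3 = {0, 2, 3, 5}
Tree: B1–B2, B1–B3
Every bag has size at most 4, so the width is 4 − 1 = 3 and tw(G) ≤ 3. On the other hand G contains the 4-clique {0, 1, 3, 5}. A clique must lie in a single bag of any decomposition, so no decomposition can have width below 3. Therefore the treewidth is 3.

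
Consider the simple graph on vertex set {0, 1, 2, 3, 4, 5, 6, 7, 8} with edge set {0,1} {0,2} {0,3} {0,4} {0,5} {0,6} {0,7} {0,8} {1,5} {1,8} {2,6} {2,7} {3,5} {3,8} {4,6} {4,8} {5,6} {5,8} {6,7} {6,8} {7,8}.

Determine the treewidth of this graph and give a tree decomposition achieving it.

Each bag holds 4 vertices, so the decomposition has width 3, which upper-bounds the treewidth. For the lower bound, the 4 vertices {0, 4, 6, 8} are pairwise adjacent, and any tree decomposition puts a clique entirely inside one bag — forcing width ≥ 3. The upper and lower bounds meet at 3, so that is the treewidth.

Treewidth 3.
One such decomposition:
Bags: B1 = {0, 6, 7, 8}  B2 = {0, 5, 6, 8}  B3 = {0, 3, 5, 8}  B4 = {0, 4, 6, 8}  B5 = {0, 1, 5, 8}  B6 = {0, 2, 6, 7}
Tree: B1–B2, B2–B3, B1–B4, B2–B5, B1–B6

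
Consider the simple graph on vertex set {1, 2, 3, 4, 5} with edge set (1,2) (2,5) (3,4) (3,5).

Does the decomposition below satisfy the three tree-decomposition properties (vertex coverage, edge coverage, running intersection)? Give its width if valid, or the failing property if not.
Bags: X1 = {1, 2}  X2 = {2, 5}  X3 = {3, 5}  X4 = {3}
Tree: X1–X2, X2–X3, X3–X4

A tree decomposition must satisfy three properties: every vertex lies in some bag; for every edge, both endpoints lie together in some bag; and for every vertex, the bags containing it form a connected subtree. Here vertex 4 appears in no bag, so the decomposition is invalid.

No — vertex 4 appears in no bag.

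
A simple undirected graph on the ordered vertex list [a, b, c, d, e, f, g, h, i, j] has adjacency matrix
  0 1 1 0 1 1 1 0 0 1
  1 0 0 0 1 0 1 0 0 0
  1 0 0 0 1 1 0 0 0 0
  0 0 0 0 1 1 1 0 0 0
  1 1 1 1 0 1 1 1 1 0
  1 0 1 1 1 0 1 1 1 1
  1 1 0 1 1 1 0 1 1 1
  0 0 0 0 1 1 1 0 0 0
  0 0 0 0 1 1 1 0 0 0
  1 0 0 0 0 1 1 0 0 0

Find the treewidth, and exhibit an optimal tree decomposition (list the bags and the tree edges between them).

Treewidth 3.
Bags: B1 = {a, f, g, j}  B2 = {a, e, f, g}  B3 = {a, c, e, f}  B4 = {a, b, e, g}  B5 = {e, f, g, i}  B6 = {e, f, g, h}  B7 = {d, e, f, g}
Tree: B1–B2, B2–B3, B2–B4, B2–B5, B5–B6, B2–B7

Each bag holds 4 vertices, so the decomposition has width 3, which upper-bounds the treewidth. For the lower bound, the 4 vertices {a, f, g, j} are pairwise adjacent, and any tree decomposition puts a clique entirely inside one bag — forcing width ≥ 3. The upper and lower bounds meet at 3, so that is the treewidth.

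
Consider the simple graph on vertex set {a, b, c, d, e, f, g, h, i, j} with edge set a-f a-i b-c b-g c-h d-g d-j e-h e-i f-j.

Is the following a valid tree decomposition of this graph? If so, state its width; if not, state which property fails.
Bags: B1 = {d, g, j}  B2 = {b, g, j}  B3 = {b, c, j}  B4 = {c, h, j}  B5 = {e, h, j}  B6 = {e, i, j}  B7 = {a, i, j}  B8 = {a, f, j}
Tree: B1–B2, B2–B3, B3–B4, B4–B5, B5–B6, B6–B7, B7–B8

Yes; width 2.

Checking the three conditions: (i) the bags cover all of {a, b, c, d, e, f, g, h, i, j}; (ii) for each edge, some bag contains both endpoints; (iii) the bags containing any fixed vertex form a subtree. All hold, so the decomposition is valid with width 3 − 1 = 2.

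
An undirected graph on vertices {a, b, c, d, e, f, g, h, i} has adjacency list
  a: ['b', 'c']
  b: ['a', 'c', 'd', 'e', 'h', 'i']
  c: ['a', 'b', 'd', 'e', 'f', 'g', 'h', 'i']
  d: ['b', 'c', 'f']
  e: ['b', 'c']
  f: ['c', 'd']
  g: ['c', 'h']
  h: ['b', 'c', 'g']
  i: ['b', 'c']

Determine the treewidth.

2

A width-2 tree decomposition is:
Bags: B1 = {b, c, d}  B2 = {b, c, h}  B3 = {b, c, e}  B4 = {c, d, f}  B5 = {b, c, i}  B6 = {a, b, c}  B7 = {c, g, h}
Tree: B1–B2, B1–B3, B1–B4, B1–B5, B5–B6, B2–B7
The largest bag has 3 vertices, giving width 2; this decomposition certifies tw(G) ≤ 2. On the other hand G contains the 3-clique {c, g, h}. A clique must lie in a single bag of any decomposition, so no decomposition can have width below 2. Hence tw(G) = 2 exactly.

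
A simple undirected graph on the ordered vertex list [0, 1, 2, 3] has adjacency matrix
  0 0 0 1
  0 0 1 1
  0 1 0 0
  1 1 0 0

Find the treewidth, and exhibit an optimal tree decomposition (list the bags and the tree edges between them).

The largest bag has 2 vertices, giving width 1; this decomposition certifies tw(G) ≤ 1. Since G has at least one edge (e.g. 2–1), it is not an edgeless graph, so tw(G) ≥ 1. The upper and lower bounds meet at 1, so that is the treewidth.

Treewidth 1.
One such decomposition:
Bags: B1 = {1, 2}  B2 = {1, 3}  B3 = {0, 3}
Tree: B1–B2, B2–B3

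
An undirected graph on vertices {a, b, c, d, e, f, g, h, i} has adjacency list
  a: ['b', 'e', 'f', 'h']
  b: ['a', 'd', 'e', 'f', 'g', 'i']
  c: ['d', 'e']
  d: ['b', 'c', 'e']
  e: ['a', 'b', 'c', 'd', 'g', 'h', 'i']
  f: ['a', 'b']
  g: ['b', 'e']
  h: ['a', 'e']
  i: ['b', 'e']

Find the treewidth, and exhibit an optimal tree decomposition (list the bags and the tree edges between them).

Every bag has size at most 3, so the width is 3 − 1 = 2 and tw(G) ≤ 2. On the other hand G contains the 3-clique {a, e, h}. A clique must lie in a single bag of any decomposition, so no decomposition can have width below 2. Hence tw(G) = 2 exactly.

Treewidth 2.
Bags: B1 = {a, b, f}  B2 = {a, b, e}  B3 = {b, d, e}  B4 = {b, e, i}  B5 = {a, e, h}  B6 = {c, d, e}  B7 = {b, e, g}
Tree: B1–B2, B2–B3, B2–B4, B2–B5, B3–B6, B3–B7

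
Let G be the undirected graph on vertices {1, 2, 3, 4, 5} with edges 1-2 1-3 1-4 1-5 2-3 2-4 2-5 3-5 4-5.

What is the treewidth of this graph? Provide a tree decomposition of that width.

Treewidth 3.
One such decomposition:
Bags: B1 = {1, 2, 3, 5}  B2 = {1, 2, 4, 5}
Tree: B1–B2

Every bag has size at most 4, so the width is 4 − 1 = 3 and tw(G) ≤ 3. For the lower bound, the 4 vertices {1, 2, 3, 5} are pairwise adjacent, and any tree decomposition puts a clique entirely inside one bag — forcing width ≥ 3. Therefore the treewidth is 3.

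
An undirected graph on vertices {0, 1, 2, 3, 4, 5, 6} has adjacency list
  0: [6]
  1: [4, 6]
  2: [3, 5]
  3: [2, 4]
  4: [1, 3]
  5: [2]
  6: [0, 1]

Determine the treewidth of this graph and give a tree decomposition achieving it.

Treewidth 1.
One such decomposition:
Bags: B1 = {2, 5}  B2 = {2, 3}  B3 = {3, 4}  B4 = {1, 4}  B5 = {1, 6}  B6 = {0, 6}
Tree: B1–B2, B2–B3, B3–B4, B4–B5, B5–B6

Every bag has size at most 2, so the width is 2 − 1 = 1 and tw(G) ≤ 1. Any graph with an edge has treewidth ≥ 1, and G has the edge 5–2. The upper and lower bounds meet at 1, so that is the treewidth.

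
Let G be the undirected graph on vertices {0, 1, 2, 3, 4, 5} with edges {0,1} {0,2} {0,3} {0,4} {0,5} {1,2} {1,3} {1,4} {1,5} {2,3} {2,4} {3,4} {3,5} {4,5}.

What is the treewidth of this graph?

A width-4 tree decomposition is:
Bags: B1 = {0, 1, 3, 4, 5}  B2 = {0, 1, 2, 3, 4}
Tree: B1–B2
Each bag holds 5 vertices, so the decomposition has width 4, which upper-bounds the treewidth. For the lower bound, the 5 vertices {0, 1, 2, 3, 4} are pairwise adjacent, and any tree decomposition puts a clique entirely inside one bag — forcing width ≥ 4. The upper and lower bounds meet at 4, so that is the treewidth.

4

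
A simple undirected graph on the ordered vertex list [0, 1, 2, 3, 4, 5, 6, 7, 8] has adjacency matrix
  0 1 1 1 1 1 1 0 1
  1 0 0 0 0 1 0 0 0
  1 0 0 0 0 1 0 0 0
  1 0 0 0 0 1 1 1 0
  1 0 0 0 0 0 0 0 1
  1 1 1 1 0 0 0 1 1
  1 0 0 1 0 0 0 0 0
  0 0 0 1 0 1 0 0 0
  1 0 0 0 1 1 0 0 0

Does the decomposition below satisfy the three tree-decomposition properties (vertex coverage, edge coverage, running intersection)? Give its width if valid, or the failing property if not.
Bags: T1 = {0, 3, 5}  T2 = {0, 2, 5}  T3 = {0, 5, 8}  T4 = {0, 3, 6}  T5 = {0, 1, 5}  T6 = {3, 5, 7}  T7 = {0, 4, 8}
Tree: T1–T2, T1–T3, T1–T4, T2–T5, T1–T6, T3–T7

Yes; width 2.

Checking the three conditions: (i) the bags cover all of {0, 1, 2, 3, 4, 5, 6, 7, 8}; (ii) for each edge, some bag contains both endpoints; (iii) the bags containing any fixed vertex form a subtree. All hold, so the decomposition is valid with width 3 − 1 = 2.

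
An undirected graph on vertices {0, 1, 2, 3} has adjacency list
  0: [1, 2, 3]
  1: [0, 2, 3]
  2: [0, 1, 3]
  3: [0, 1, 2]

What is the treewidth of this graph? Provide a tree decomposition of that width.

Treewidth 3.
One optimal decomposition is:
Bags: B1 = {0, 1, 2, 3}
Tree: (single bag)

With just one bag of size 4, the width is 4 − 1 = 3, so tw(G) ≤ 3. For the lower bound, the 4 vertices {0, 1, 2, 3} are pairwise adjacent, and any tree decomposition puts a clique entirely inside one bag — forcing width ≥ 3. Hence tw(G) = 3 exactly.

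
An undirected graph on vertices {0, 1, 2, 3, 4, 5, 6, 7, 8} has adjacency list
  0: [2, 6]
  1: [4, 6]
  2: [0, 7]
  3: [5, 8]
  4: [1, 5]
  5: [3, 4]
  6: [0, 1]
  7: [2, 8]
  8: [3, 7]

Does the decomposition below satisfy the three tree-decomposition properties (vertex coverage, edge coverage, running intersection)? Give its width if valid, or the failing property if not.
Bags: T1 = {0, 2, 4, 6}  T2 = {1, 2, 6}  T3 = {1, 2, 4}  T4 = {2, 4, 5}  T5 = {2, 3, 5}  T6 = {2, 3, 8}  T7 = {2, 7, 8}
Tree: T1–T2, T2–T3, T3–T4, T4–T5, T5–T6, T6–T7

A tree decomposition must satisfy three properties: every vertex lies in some bag; for every edge, both endpoints lie together in some bag; and for every vertex, the bags containing it form a connected subtree. Here bags containing vertex 4 are not connected in the tree, so the decomposition is invalid.

No — bags containing vertex 4 are not connected in the tree.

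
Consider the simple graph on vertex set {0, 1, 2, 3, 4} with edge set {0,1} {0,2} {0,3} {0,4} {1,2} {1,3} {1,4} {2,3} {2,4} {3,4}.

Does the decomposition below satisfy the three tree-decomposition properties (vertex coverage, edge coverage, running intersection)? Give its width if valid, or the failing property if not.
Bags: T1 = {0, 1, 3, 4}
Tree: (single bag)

A tree decomposition must satisfy three properties: every vertex lies in some bag; for every edge, both endpoints lie together in some bag; and for every vertex, the bags containing it form a connected subtree. Here vertex 2 appears in no bag, so the decomposition is invalid.

No — vertex 2 appears in no bag.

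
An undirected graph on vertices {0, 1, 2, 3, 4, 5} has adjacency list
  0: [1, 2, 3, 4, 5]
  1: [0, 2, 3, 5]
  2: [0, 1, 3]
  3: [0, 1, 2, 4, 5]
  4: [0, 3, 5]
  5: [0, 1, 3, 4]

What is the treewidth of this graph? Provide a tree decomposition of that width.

Treewidth 3.
One such decomposition:
Bags: B1 = {0, 1, 3, 5}  B2 = {0, 3, 4, 5}  B3 = {0, 1, 2, 3}
Tree: B1–B2, B1–B3

Every bag has size at most 4, so the width is 4 − 1 = 3 and tw(G) ≤ 3. Conversely, {0, 1, 2, 3} is a clique of size 4, and the vertices of any clique must share a bag in every tree decomposition; so some bag has ≥ 4 vertices and tw(G) ≥ 3. The upper and lower bounds meet at 3, so that is the treewidth.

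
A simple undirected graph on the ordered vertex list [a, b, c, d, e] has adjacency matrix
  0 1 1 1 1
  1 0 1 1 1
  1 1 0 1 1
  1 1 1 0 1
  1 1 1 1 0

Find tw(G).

4

A width-4 tree decomposition is:
Bags: B1 = {a, b, c, d, e}
Tree: (single bag)
With just one bag of size 5, the width is 5 − 1 = 4, so tw(G) ≤ 4. For the lower bound, the 5 vertices {a, b, c, d, e} are pairwise adjacent, and any tree decomposition puts a clique entirely inside one bag — forcing width ≥ 4. Therefore the treewidth is 4.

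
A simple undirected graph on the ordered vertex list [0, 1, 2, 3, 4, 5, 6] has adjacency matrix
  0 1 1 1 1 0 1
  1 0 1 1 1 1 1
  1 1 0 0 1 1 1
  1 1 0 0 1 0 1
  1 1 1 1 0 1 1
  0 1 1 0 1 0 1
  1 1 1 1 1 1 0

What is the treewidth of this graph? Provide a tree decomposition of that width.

Every bag has size at most 5, so the width is 5 − 1 = 4 and tw(G) ≤ 4. On the other hand G contains the 5-clique {0, 1, 2, 4, 6}. A clique must lie in a single bag of any decomposition, so no decomposition can have width below 4. The upper and lower bounds meet at 4, so that is the treewidth.

Treewidth 4.
Bags: B1 = {0, 1, 2, 4, 6}  B2 = {0, 1, 3, 4, 6}  B3 = {1, 2, 4, 5, 6}
Tree: B1–B2, B1–B3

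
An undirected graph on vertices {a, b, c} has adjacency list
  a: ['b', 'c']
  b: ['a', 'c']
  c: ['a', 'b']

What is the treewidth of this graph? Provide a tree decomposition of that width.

With just one bag of size 3, the width is 3 − 1 = 2, so tw(G) ≤ 2. Conversely, {a, b, c} is a clique of size 3, and the vertices of any clique must share a bag in every tree decomposition; so some bag has ≥ 3 vertices and tw(G) ≥ 2. Hence tw(G) = 2 exactly.

Treewidth 2.
One optimal decomposition is:
Bags: B1 = {a, b, c}
Tree: (single bag)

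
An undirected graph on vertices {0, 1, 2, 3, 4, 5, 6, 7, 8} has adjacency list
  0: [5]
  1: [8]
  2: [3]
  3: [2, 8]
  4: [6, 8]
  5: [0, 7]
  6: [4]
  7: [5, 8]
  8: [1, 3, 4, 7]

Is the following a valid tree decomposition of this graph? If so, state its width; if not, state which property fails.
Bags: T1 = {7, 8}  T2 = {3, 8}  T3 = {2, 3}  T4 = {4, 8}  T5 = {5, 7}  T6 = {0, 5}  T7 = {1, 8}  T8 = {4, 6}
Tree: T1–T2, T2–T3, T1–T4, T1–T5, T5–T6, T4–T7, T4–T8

Vertex coverage: the bags together contain {0, 1, 2, 3, 4, 5, 6, 7, 8}, the full vertex set. Edge coverage: each edge of G has both endpoints in at least one bag. Running intersection: for every vertex, the bags containing it form a connected subtree. All three properties hold, so this is a valid tree decomposition of width max|bag| − 1 = 1, and hence tw(G) ≤ 1.

Yes; width 1.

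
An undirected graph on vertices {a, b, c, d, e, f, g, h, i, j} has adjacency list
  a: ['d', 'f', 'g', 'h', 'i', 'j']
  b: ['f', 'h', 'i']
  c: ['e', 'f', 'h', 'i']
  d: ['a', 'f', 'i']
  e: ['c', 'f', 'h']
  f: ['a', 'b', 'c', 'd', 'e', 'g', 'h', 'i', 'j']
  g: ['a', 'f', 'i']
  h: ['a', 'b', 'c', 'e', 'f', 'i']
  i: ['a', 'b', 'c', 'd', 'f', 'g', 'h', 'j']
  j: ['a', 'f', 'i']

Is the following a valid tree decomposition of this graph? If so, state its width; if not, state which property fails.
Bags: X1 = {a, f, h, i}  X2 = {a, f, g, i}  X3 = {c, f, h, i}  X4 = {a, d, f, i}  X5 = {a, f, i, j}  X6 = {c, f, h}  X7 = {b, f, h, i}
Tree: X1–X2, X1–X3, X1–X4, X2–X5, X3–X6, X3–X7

No — vertex e appears in no bag.

A tree decomposition must satisfy three properties: every vertex lies in some bag; for every edge, both endpoints lie together in some bag; and for every vertex, the bags containing it form a connected subtree. Here vertex e appears in no bag, so the decomposition is invalid.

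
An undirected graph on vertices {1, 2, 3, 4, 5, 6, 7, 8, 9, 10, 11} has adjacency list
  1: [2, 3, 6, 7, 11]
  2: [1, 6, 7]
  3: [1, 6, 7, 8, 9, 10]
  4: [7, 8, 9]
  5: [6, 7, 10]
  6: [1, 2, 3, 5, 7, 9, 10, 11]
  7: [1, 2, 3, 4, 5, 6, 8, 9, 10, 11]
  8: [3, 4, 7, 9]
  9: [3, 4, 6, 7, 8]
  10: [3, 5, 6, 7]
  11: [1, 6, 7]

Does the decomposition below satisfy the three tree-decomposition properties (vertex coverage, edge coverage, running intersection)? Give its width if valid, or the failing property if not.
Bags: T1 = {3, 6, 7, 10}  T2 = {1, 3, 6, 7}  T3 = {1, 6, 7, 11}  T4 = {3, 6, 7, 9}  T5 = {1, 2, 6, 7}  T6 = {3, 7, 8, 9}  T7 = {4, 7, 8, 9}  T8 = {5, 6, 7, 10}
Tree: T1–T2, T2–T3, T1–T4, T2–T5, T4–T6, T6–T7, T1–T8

Yes; width 3.

Vertex coverage: the bags together contain {1, 2, 3, 4, 5, 6, 7, 8, 9, 10, 11}, the full vertex set. Edge coverage: each edge of G has both endpoints in at least one bag. Running intersection: for every vertex, the bags containing it form a connected subtree. All three properties hold, so this is a valid tree decomposition of width max|bag| − 1 = 3, and hence tw(G) ≤ 3.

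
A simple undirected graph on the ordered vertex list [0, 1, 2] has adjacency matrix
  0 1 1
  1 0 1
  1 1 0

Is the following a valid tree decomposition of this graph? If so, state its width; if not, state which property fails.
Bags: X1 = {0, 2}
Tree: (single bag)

No — vertex 1 appears in no bag.

A tree decomposition must satisfy three properties: every vertex lies in some bag; for every edge, both endpoints lie together in some bag; and for every vertex, the bags containing it form a connected subtree. Here vertex 1 appears in no bag, so the decomposition is invalid.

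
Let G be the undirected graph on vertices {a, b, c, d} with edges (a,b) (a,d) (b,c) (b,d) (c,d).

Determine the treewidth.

2

A width-2 tree decomposition is:
Bags: B1 = {b, c, d}  B2 = {a, b, d}
Tree: B1–B2
Each bag holds 3 vertices, so the decomposition has width 2, which upper-bounds the treewidth. For the lower bound, the 3 vertices {b, c, d} are pairwise adjacent, and any tree decomposition puts a clique entirely inside one bag — forcing width ≥ 2. Therefore the treewidth is 2.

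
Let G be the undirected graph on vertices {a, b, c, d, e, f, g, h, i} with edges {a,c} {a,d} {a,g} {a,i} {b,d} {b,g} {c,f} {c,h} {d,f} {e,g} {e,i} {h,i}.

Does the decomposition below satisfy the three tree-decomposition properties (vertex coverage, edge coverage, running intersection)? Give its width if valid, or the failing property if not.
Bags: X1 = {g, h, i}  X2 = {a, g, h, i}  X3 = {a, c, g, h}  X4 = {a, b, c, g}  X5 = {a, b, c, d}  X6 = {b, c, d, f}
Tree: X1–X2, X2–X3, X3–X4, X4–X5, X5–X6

No — vertex e appears in no bag.

A tree decomposition must satisfy three properties: every vertex lies in some bag; for every edge, both endpoints lie together in some bag; and for every vertex, the bags containing it form a connected subtree. Here vertex e appears in no bag, so the decomposition is invalid.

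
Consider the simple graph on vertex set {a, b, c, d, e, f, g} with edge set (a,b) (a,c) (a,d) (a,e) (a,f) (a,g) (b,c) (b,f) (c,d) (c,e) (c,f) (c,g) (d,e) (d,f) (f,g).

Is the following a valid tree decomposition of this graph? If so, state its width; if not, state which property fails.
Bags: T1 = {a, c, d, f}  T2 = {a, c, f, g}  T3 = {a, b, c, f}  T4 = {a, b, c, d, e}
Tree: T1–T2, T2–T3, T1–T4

A tree decomposition must satisfy three properties: every vertex lies in some bag; for every edge, both endpoints lie together in some bag; and for every vertex, the bags containing it form a connected subtree. Here bags containing vertex b are not connected in the tree, so the decomposition is invalid.

No — bags containing vertex b are not connected in the tree.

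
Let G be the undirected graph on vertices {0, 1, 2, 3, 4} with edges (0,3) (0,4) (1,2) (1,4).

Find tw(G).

A width-1 tree decomposition is:
Bags: B1 = {1, 2}  B2 = {1, 4}  B3 = {0, 4}  B4 = {0, 3}
Tree: B1–B2, B2–B3, B3–B4
Each bag holds 2 vertices, so the decomposition has width 1, which upper-bounds the treewidth. G has an edge, so its treewidth is at least 1. Combining the bounds, tw(G) = 1.

1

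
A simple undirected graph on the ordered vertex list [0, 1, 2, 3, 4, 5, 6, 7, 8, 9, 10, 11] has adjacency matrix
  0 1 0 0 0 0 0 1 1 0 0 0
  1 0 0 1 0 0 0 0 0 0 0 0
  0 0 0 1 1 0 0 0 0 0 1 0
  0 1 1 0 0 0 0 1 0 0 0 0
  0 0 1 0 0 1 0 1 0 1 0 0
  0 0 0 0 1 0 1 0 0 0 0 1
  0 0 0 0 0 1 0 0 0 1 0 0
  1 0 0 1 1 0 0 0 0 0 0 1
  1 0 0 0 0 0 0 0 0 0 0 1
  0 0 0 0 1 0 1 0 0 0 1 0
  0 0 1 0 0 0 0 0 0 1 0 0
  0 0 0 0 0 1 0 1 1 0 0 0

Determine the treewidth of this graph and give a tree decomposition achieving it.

Each bag holds 4 vertices, so the decomposition has width 3, which upper-bounds the treewidth. For the lower bound: the 4 vertex sets {6,9,10}, {2}, {4}, {3,5,7,11} are disjoint, each induces a connected subgraph, and every pair is joined by at least one edge of G. Contracting each set to a single vertex therefore yields K_{4} as a minor, and since treewidth is minor-monotone, tw(G) ≥ tw(K_{4}) = 3. Hence tw(G) = 3 exactly.

Treewidth 3.
Bags: B1 = {2, 6, 9, 10}  B2 = {2, 4, 6, 9}  B3 = {2, 4, 5, 6}  B4 = {2, 3, 4, 5}  B5 = {3, 4, 5, 7}  B6 = {3, 5, 7, 11}  B7 = {1, 3, 7, 11}  B8 = {0, 1, 7, 11}  B9 = {0, 1, 8, 11}
Tree: B1–B2, B2–B3, B3–B4, B4–B5, B5–B6, B6–B7, B7–B8, B8–B9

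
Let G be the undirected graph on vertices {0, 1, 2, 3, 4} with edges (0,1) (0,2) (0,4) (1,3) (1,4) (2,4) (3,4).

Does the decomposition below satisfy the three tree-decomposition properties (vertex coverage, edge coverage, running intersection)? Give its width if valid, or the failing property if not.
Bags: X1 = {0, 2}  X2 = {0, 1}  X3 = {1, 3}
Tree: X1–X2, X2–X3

No — vertex 4 appears in no bag.

A tree decomposition must satisfy three properties: every vertex lies in some bag; for every edge, both endpoints lie together in some bag; and for every vertex, the bags containing it form a connected subtree. Here vertex 4 appears in no bag, so the decomposition is invalid.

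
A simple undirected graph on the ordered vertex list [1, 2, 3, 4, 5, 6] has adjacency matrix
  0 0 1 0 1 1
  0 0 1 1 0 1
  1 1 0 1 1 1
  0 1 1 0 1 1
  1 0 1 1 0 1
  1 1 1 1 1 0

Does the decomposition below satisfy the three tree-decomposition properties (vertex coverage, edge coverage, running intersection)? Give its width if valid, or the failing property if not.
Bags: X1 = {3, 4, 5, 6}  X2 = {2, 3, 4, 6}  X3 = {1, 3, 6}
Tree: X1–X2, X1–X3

No — edge (5,1) lies in no bag.

A tree decomposition must satisfy three properties: every vertex lies in some bag; for every edge, both endpoints lie together in some bag; and for every vertex, the bags containing it form a connected subtree. Here edge (5,1) lies in no bag, so the decomposition is invalid.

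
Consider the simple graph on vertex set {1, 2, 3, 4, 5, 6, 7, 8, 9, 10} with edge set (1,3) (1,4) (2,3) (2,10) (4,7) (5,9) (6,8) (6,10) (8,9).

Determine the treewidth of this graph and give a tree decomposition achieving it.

Treewidth 1.
Bags: B1 = {5, 9}  B2 = {8, 9}  B3 = {6, 8}  B4 = {6, 10}  B5 = {2, 10}  B6 = {2, 3}  B7 = {1, 3}  B8 = {1, 4}  B9 = {4, 7}
Tree: B1–B2, B2–B3, B3–B4, B4–B5, B5–B6, B6–B7, B7–B8, B8–B9

Every bag has size at most 2, so the width is 2 − 1 = 1 and tw(G) ≤ 1. G has an edge, so its treewidth is at least 1. Hence tw(G) = 1 exactly.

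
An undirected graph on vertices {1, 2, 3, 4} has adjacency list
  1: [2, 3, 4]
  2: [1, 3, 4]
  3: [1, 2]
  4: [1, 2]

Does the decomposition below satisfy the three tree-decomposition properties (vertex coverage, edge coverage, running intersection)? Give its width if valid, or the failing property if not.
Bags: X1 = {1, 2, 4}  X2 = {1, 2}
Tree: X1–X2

A tree decomposition must satisfy three properties: every vertex lies in some bag; for every edge, both endpoints lie together in some bag; and for every vertex, the bags containing it form a connected subtree. Here vertex 3 appears in no bag, so the decomposition is invalid.

No — vertex 3 appears in no bag.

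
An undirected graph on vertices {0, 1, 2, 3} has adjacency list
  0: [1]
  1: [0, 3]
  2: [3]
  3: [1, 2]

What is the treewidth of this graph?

1

A width-1 tree decomposition is:
Bags: B1 = {0, 1}  B2 = {1, 3}  B3 = {2, 3}
Tree: B1–B2, B2–B3
Every bag has size at most 2, so the width is 2 − 1 = 1 and tw(G) ≤ 1. G has an edge, so its treewidth is at least 1. Therefore the treewidth is 1.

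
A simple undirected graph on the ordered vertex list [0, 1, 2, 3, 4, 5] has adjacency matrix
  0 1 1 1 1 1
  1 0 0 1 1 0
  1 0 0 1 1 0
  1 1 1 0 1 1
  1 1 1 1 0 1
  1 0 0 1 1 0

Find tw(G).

A width-3 tree decomposition is:
Bags: B1 = {0, 3, 4, 5}  B2 = {0, 1, 3, 4}  B3 = {0, 2, 3, 4}
Tree: B1–B2, B1–B3
Every bag has size at most 4, so the width is 4 − 1 = 3 and tw(G) ≤ 3. For the lower bound, the 4 vertices {0, 1, 3, 4} are pairwise adjacent, and any tree decomposition puts a clique entirely inside one bag — forcing width ≥ 3. Combining the bounds, tw(G) = 3.

3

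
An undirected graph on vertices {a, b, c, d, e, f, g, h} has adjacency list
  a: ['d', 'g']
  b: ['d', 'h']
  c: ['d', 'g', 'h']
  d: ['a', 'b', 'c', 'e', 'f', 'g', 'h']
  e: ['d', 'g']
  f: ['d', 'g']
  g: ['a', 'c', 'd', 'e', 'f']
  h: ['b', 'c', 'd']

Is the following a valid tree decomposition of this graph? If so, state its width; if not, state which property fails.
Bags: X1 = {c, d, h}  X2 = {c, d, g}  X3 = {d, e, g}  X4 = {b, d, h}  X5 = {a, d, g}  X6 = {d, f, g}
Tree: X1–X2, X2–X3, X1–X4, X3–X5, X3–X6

Yes; width 2.

Checking the three conditions: (i) the bags cover all of {a, b, c, d, e, f, g, h}; (ii) for each edge, some bag contains both endpoints; (iii) the bags containing any fixed vertex form a subtree. All hold, so the decomposition is valid with width 3 − 1 = 2.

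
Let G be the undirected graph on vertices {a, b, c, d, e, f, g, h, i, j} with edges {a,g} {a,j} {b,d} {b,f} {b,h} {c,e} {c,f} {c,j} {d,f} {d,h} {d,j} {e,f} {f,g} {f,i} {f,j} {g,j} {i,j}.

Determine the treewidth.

A width-2 tree decomposition is:
Bags: B1 = {c, f, j}  B2 = {c, e, f}  B3 = {f, g, j}  B4 = {d, f, j}  B5 = {b, d, f}  B6 = {a, g, j}  B7 = {f, i, j}  B8 = {b, d, h}
Tree: B1–B2, B1–B3, B3–B4, B4–B5, B3–B6, B3–B7, B5–B8
Each bag holds 3 vertices, so the decomposition has width 2, which upper-bounds the treewidth. Conversely, {a, g, j} is a clique of size 3, and the vertices of any clique must share a bag in every tree decomposition; so some bag has ≥ 3 vertices and tw(G) ≥ 2. Hence tw(G) = 2 exactly.

2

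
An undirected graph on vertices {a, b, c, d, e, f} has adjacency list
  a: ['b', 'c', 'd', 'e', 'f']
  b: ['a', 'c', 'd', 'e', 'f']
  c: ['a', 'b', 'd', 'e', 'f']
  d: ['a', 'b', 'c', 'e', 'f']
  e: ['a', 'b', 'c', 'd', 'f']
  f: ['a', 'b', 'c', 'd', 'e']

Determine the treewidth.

A width-5 tree decomposition is:
Bags: B1 = {a, b, c, d, e, f}
Tree: (single bag)
A single bag containing all 6 vertices is trivially a valid decomposition of width 5. For the lower bound, the 6 vertices {a, b, c, d, e, f} are pairwise adjacent, and any tree decomposition puts a clique entirely inside one bag — forcing width ≥ 5. The upper and lower bounds meet at 5, so that is the treewidth.

5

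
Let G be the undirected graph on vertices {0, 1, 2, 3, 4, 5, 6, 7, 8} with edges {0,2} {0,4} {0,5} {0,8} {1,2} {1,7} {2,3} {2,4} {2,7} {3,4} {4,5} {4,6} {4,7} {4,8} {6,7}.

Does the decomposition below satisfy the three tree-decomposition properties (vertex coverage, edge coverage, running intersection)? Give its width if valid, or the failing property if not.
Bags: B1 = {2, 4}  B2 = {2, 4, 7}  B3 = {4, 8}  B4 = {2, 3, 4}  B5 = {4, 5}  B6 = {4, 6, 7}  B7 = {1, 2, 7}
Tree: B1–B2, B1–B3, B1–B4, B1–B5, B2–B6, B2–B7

No — vertex 0 appears in no bag.

A tree decomposition must satisfy three properties: every vertex lies in some bag; for every edge, both endpoints lie together in some bag; and for every vertex, the bags containing it form a connected subtree. Here vertex 0 appears in no bag, so the decomposition is invalid.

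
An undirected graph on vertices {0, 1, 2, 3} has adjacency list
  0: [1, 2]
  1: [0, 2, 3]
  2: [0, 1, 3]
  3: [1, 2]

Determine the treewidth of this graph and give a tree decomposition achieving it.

Each bag holds 3 vertices, so the decomposition has width 2, which upper-bounds the treewidth. On the other hand G contains the 3-clique {0, 1, 2}. A clique must lie in a single bag of any decomposition, so no decomposition can have width below 2. Therefore the treewidth is 2.

Treewidth 2.
One optimal decomposition is:
Bags: B1 = {1, 2, 3}  B2 = {0, 1, 2}
Tree: B1–B2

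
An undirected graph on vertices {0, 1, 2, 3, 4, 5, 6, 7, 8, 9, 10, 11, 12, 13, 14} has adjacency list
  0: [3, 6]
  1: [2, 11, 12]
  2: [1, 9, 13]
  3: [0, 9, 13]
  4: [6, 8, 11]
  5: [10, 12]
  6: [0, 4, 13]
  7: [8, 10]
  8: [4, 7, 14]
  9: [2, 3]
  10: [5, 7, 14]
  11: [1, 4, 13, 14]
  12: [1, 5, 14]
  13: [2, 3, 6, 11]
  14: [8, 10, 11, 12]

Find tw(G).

3

A width-3 tree decomposition is:
Bags: B1 = {5, 7, 8, 10}  B2 = {5, 8, 10, 14}  B3 = {5, 8, 12, 14}  B4 = {4, 8, 12, 14}  B5 = {4, 11, 12, 14}  B6 = {1, 4, 11, 12}  B7 = {1, 4, 6, 11}  B8 = {1, 6, 11, 13}  B9 = {1, 2, 6, 13}  B10 = {0, 2, 6, 13}  B11 = {0, 2, 3, 13}  B12 = {0, 2, 3, 9}
Tree: B1–B2, B2–B3, B3–B4, B4–B5, B5–B6, B6–B7, B7–B8, B8–B9, B9–B10, B10–B11, B11–B12
The largest bag has 4 vertices, giving width 3; this decomposition certifies tw(G) ≤ 3. For the lower bound: the 4 vertex sets {5,7,10}, {8}, {14}, {1,4,11,12} are disjoint, each induces a connected subgraph, and every pair is joined by at least one edge of G. Contracting each set to a single vertex therefore yields K_{4} as a minor, and since treewidth is minor-monotone, tw(G) ≥ tw(K_{4}) = 3. Therefore the treewidth is 3.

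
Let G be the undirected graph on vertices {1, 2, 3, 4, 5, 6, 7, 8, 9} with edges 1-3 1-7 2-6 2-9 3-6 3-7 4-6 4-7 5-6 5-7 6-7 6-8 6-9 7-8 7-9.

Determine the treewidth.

2

A width-2 tree decomposition is:
Bags: B1 = {2, 6, 9}  B2 = {6, 7, 9}  B3 = {5, 6, 7}  B4 = {4, 6, 7}  B5 = {6, 7, 8}  B6 = {3, 6, 7}  B7 = {1, 3, 7}
Tree: B1–B2, B2–B3, B2–B4, B3–B5, B5–B6, B6–B7
Every bag has size at most 3, so the width is 3 − 1 = 2 and tw(G) ≤ 2. Conversely, {1, 3, 7} is a clique of size 3, and the vertices of any clique must share a bag in every tree decomposition; so some bag has ≥ 3 vertices and tw(G) ≥ 2. Combining the bounds, tw(G) = 2.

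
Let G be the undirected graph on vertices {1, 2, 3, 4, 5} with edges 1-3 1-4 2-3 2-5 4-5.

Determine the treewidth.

2

A width-2 tree decomposition is:
Bags: B1 = {2, 3, 5}  B2 = {3, 4, 5}  B3 = {1, 3, 4}
Tree: B1–B2, B2–B3
Every bag has size at most 3, so the width is 3 − 1 = 2 and tw(G) ≤ 2. The edges 3–2–5–4–1–3 form a cycle, so G is not a tree and its treewidth is at least 2. Hence tw(G) = 2 exactly.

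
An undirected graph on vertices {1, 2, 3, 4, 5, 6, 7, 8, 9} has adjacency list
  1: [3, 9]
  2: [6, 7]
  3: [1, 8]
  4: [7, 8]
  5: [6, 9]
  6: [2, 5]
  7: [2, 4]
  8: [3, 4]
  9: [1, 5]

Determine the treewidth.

2

A width-2 tree decomposition is:
Bags: B1 = {5, 6, 9}  B2 = {1, 6, 9}  B3 = {1, 3, 6}  B4 = {3, 6, 8}  B5 = {4, 6, 8}  B6 = {4, 6, 7}  B7 = {2, 6, 7}
Tree: B1–B2, B2–B3, B3–B4, B4–B5, B5–B6, B6–B7
Each bag holds 3 vertices, so the decomposition has width 2, which upper-bounds the treewidth. For the lower bound, G contains the cycle 6–5–9–1–3–8–4–7–2–6, so G is not a forest; only forests have treewidth ≤ 1, hence tw(G) ≥ 2. Hence tw(G) = 2 exactly.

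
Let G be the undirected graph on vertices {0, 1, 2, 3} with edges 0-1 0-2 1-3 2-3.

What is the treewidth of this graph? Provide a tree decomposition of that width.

Every bag has size at most 3, so the width is 3 − 1 = 2 and tw(G) ≤ 2. Since 2–0–1–3–2 is a cycle in G, G is not acyclic. Forests are exactly the graphs of treewidth ≤ 1, so tw(G) ≥ 2. Therefore the treewidth is 2.

Treewidth 2.
One optimal decomposition is:
Bags: B1 = {0, 1, 2}  B2 = {1, 2, 3}
Tree: B1–B2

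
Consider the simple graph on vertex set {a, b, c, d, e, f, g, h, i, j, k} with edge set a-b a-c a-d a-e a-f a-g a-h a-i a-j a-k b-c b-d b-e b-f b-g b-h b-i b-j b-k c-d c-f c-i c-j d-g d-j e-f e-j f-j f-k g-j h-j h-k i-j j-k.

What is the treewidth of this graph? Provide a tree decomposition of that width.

Every bag has size at most 5, so the width is 5 − 1 = 4 and tw(G) ≤ 4. On the other hand G contains the 5-clique {a, b, d, g, j}. A clique must lie in a single bag of any decomposition, so no decomposition can have width below 4. The upper and lower bounds meet at 4, so that is the treewidth.

Treewidth 4.
One optimal decomposition is:
Bags: B1 = {a, b, f, j, k}  B2 = {a, b, c, f, j}  B3 = {a, b, c, i, j}  B4 = {a, b, c, d, j}  B5 = {a, b, h, j, k}  B6 = {a, b, d, g, j}  B7 = {a, b, e, f, j}
Tree: B1–B2, B2–B3, B2–B4, B1–B5, B4–B6, B2–B7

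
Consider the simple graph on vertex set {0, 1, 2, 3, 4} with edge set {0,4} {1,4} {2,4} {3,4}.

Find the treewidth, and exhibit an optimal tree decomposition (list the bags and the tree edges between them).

Each bag holds 2 vertices, so the decomposition has width 1, which upper-bounds the treewidth. Any graph with an edge has treewidth ≥ 1, and G has the edge 4–2. Hence tw(G) = 1 exactly.

Treewidth 1.
One such decomposition:
Bags: B1 = {2, 4}  B2 = {1, 4}  B3 = {0, 4}  B4 = {3, 4}
Tree: B1–B2, B1–B3, B3–B4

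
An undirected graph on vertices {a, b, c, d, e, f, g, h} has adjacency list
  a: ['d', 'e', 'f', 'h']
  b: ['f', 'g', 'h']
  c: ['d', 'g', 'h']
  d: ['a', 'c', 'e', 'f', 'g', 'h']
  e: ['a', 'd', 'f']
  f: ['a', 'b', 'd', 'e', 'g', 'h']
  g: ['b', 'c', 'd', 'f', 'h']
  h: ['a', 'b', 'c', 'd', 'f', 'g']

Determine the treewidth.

3

A width-3 tree decomposition is:
Bags: B1 = {d, f, g, h}  B2 = {a, d, f, h}  B3 = {c, d, g, h}  B4 = {b, f, g, h}  B5 = {a, d, e, f}
Tree: B1–B2, B1–B3, B1–B4, B2–B5
Each bag holds 4 vertices, so the decomposition has width 3, which upper-bounds the treewidth. For the lower bound, the 4 vertices {c, d, g, h} are pairwise adjacent, and any tree decomposition puts a clique entirely inside one bag — forcing width ≥ 3. Hence tw(G) = 3 exactly.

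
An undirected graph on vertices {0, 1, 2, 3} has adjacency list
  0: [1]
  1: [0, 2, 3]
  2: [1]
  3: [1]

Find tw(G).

1

A width-1 tree decomposition is:
Bags: B1 = {1, 2}  B2 = {1, 3}  B3 = {0, 1}
Tree: B1–B2, B1–B3
The largest bag has 2 vertices, giving width 1; this decomposition certifies tw(G) ≤ 1. G has an edge, so its treewidth is at least 1. Combining the bounds, tw(G) = 1.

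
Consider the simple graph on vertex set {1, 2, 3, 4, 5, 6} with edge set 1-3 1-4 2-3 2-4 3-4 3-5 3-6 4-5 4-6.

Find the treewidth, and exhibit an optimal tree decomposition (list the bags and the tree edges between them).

Treewidth 2.
One such decomposition:
Bags: B1 = {1, 3, 4}  B2 = {3, 4, 5}  B3 = {2, 3, 4}  B4 = {3, 4, 6}
Tree: B1–B2, B2–B3, B3–B4

Each bag holds 3 vertices, so the decomposition has width 2, which upper-bounds the treewidth. On the other hand G contains the 3-clique {1, 3, 4}. A clique must lie in a single bag of any decomposition, so no decomposition can have width below 2. The upper and lower bounds meet at 2, so that is the treewidth.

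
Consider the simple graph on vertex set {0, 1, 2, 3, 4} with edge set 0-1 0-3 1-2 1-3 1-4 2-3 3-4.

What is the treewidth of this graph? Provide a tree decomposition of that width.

Treewidth 2.
One such decomposition:
Bags: B1 = {0, 1, 3}  B2 = {1, 2, 3}  B3 = {1, 3, 4}
Tree: B1–B2, B1–B3

Every bag has size at most 3, so the width is 3 − 1 = 2 and tw(G) ≤ 2. For the lower bound, the 3 vertices {0, 1, 3} are pairwise adjacent, and any tree decomposition puts a clique entirely inside one bag — forcing width ≥ 2. The upper and lower bounds meet at 2, so that is the treewidth.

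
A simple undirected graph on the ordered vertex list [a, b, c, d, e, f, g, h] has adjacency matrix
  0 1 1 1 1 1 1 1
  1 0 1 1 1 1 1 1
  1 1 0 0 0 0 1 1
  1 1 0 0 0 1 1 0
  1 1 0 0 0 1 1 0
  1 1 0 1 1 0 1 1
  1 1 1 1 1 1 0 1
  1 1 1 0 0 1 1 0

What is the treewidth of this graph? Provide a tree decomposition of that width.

The largest bag has 5 vertices, giving width 4; this decomposition certifies tw(G) ≤ 4. For the lower bound, the 5 vertices {a, b, c, g, h} are pairwise adjacent, and any tree decomposition puts a clique entirely inside one bag — forcing width ≥ 4. The upper and lower bounds meet at 4, so that is the treewidth.

Treewidth 4.
Bags: B1 = {a, b, f, g, h}  B2 = {a, b, d, f, g}  B3 = {a, b, c, g, h}  B4 = {a, b, e, f, g}
Tree: B1–B2, B1–B3, B2–B4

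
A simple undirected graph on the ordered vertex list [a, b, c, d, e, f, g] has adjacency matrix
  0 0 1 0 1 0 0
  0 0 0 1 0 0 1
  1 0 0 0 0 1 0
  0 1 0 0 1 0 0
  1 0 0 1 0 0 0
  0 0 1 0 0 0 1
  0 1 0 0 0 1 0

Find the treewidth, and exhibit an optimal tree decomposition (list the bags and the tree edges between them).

Each bag holds 3 vertices, so the decomposition has width 2, which upper-bounds the treewidth. The edges g–b–d–e–a–c–f–g form a cycle, so G is not a tree and its treewidth is at least 2. Combining the bounds, tw(G) = 2.

Treewidth 2.
Bags: B1 = {b, d, g}  B2 = {d, e, g}  B3 = {a, e, g}  B4 = {a, c, g}  B5 = {c, f, g}
Tree: B1–B2, B2–B3, B3–B4, B4–B5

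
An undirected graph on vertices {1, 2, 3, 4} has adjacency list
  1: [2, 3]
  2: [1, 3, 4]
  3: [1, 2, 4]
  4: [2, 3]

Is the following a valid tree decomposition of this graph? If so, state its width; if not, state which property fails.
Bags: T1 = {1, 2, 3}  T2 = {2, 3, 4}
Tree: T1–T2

Yes; width 2.

Checking the three conditions: (i) the bags cover all of {1, 2, 3, 4}; (ii) for each edge, some bag contains both endpoints; (iii) the bags containing any fixed vertex form a subtree. All hold, so the decomposition is valid with width 3 − 1 = 2.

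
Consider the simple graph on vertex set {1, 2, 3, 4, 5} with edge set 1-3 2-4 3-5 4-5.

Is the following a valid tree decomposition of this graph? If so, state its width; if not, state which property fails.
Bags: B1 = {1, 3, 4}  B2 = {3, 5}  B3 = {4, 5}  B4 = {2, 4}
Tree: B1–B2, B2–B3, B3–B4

A tree decomposition must satisfy three properties: every vertex lies in some bag; for every edge, both endpoints lie together in some bag; and for every vertex, the bags containing it form a connected subtree. Here bags containing vertex 4 are not connected in the tree, so the decomposition is invalid.

No — bags containing vertex 4 are not connected in the tree.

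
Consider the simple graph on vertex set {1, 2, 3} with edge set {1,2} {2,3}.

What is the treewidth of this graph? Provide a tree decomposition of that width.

Each bag holds 2 vertices, so the decomposition has width 1, which upper-bounds the treewidth. Since G has at least one edge (e.g. 2–1), it is not an edgeless graph, so tw(G) ≥ 1. Hence tw(G) = 1 exactly.

Treewidth 1.
One such decomposition:
Bags: B1 = {1, 2}  B2 = {2, 3}
Tree: B1–B2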